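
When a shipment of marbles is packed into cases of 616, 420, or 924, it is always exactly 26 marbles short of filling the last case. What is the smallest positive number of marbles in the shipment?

9214

Being 26 short of a full case of size k means N ≡ −26 (mod k), i.e. N + 26 is a multiple of each size.
616 = 2^3 × 7 × 11
420 = 2^2 × 3 × 5 × 7
924 = 2^2 × 3 × 7 × 11
LCM(616, 420, 924) = 2^3 × 3 × 5 × 7 × 11 = 9240.
Smallest positive N is 9240 − 26 = 9214.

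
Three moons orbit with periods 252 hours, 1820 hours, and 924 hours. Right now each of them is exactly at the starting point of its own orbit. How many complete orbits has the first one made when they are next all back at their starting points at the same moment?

All finish a whole number of cycles simultaneously at t = LCM of the periods.
252 = 2^2 × 3^2 × 7
1820 = 2^2 × 5 × 7 × 13
924 = 2^2 × 3 × 7 × 11
LCM(252, 1820, 924) = 2^2 × 3^2 × 5 × 7 × 11 × 13 = 180180.
Orbits for period 252: 180180 / 252 = 715.

715 orbits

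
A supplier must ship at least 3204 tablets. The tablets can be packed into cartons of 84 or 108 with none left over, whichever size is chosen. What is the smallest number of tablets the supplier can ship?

The number of tablets must be a common multiple of 84 and 108, so a multiple of their LCM.
84 = 2^2 × 3 × 7
108 = 2^2 × 3^3
LCM(84, 108) = 2^2 × 3^3 × 7 = 756.
Smallest multiple of 756 that is ≥ 3204: ⌈3204/756⌉ × 756 = 5 × 756 = 3780.

3780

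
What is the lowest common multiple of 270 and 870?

270 = 2 × 3^3 × 5
870 = 2 × 3 × 5 × 29
LCM(270, 870) = 2 × 3^3 × 5 × 29 = 7830.

7830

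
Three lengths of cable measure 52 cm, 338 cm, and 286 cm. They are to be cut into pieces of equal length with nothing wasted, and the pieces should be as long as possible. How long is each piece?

The greatest length dividing all of 52, 338, and 286 is their gcd.
52 = 2^2 × 13
338 = 2 × 13^2
286 = 2 × 11 × 13
gcd(52, 338, 286) = 2 × 13 = 26.

26 cm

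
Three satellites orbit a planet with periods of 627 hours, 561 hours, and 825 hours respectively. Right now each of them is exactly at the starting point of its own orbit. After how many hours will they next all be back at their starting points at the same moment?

We need the least common multiple of the intervals.
627 = 3 × 11 × 19
561 = 3 × 11 × 17
825 = 3 × 5^2 × 11
LCM(627, 561, 825) = 3 × 5^2 × 11 × 17 × 19 = 266475.

266475 hours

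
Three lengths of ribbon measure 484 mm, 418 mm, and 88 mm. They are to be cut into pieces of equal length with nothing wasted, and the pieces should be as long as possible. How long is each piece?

The greatest length dividing all of 484, 418, and 88 is their gcd.
484 = 2^2 × 11^2
418 = 2 × 11 × 19
88 = 2^3 × 11
gcd(484, 418, 88) = 2 × 11 = 22.

22 mm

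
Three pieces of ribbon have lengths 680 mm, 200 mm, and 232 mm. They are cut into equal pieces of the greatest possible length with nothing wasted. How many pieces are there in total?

Piece length = gcd(680, 200, 232).
680 = 2^3 × 5 × 17
200 = 2^3 × 5^2
232 = 2^3 × 29
gcd(680, 200, 232) = 2^3 = 8.
Total pieces = 680/8 + 200/8 + 232/8 = 85 + 25 + 29 = 139.

139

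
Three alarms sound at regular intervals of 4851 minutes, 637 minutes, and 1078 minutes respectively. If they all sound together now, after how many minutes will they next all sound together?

They coincide at every common multiple of the periods; the first is the LCM.
4851 = 3^2 × 7^2 × 11
637 = 7^2 × 13
1078 = 2 × 7^2 × 11
LCM(4851, 637, 1078) = 2 × 3^2 × 7^2 × 11 × 13 = 126126.

126126 minutes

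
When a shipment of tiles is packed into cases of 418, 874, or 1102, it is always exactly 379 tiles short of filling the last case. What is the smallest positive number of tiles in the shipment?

278427

Being 379 short of a full case of size k means N ≡ −379 (mod k), i.e. N + 379 is a multiple of each size.
418 = 2 × 11 × 19
874 = 2 × 19 × 23
1102 = 2 × 19 × 29
LCM(418, 874, 1102) = 2 × 11 × 19 × 23 × 29 = 278806.
Smallest positive N is 278806 − 379 = 278427.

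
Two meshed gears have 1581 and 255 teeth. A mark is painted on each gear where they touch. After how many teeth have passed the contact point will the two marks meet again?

7905 teeth

The first simultaneous occurrence is after LCM of the individual periods.
1581 = 3 × 17 × 31
255 = 3 × 5 × 17
LCM(1581, 255) = 3 × 5 × 17 × 31 = 7905.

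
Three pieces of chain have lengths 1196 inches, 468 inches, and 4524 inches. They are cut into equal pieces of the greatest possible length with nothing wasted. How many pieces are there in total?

119

Piece length = gcd(1196, 468, 4524).
1196 = 2^2 × 13 × 23
468 = 2^2 × 3^2 × 13
4524 = 2^2 × 3 × 13 × 29
gcd(1196, 468, 4524) = 2^2 × 13 = 52.
Total pieces = 1196/52 + 468/52 + 4524/52 = 23 + 9 + 87 = 119.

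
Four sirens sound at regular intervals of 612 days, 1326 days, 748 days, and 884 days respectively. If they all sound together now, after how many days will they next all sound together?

They coincide at every common multiple of the periods; the first is the LCM.
612 = 2^2 × 3^2 × 17
1326 = 2 × 3 × 13 × 17
748 = 2^2 × 11 × 17
884 = 2^2 × 13 × 17
LCM(612, 1326, 748, 884) = 2^2 × 3^2 × 11 × 13 × 17 = 87516.

87516 days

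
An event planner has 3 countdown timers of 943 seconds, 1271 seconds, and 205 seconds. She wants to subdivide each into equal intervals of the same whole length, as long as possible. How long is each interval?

The interval must divide each timer length; the longest such is the gcd.
943 = 23 × 41
1271 = 31 × 41
205 = 5 × 41
gcd(943, 1271, 205) = 41.

41 seconds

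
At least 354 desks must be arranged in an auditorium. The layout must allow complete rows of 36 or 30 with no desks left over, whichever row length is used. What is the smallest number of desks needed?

The number of desks must be a common multiple of 36 and 30, so a multiple of their LCM.
36 = 2^2 × 3^2
30 = 2 × 3 × 5
LCM(36, 30) = 2^2 × 3^2 × 5 = 180.
Smallest multiple of 180 that is ≥ 354: ⌈354/180⌉ × 180 = 2 × 180 = 360.

360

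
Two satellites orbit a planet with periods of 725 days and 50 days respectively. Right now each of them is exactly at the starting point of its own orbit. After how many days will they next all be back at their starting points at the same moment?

1450 days

The first simultaneous occurrence is after LCM of the individual periods.
725 = 5^2 × 29
50 = 2 × 5^2
LCM(725, 50) = 2 × 5^2 × 29 = 1450.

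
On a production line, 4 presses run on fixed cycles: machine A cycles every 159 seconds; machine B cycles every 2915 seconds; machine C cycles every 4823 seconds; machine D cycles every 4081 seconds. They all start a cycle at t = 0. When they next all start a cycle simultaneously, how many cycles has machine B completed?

273 cycles

All finish a whole number of cycles simultaneously at t = LCM of the periods.
159 = 3 × 53
2915 = 5 × 11 × 53
4823 = 7 × 13 × 53
4081 = 7 × 11 × 53
LCM(159, 2915, 4823, 4081) = 3 × 5 × 7 × 11 × 13 × 53 = 795795.
Cycles for period 2915: 795795 / 2915 = 273.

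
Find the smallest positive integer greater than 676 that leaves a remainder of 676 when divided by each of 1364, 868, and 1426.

N − 676 must be a common multiple of 1364, 868, and 1426.
1364 = 2^2 × 11 × 31
868 = 2^2 × 7 × 31
1426 = 2 × 23 × 31
LCM(1364, 868, 1426) = 2^2 × 7 × 11 × 23 × 31 = 219604.
Smallest N > 676 is LCM + 676 = 219604 + 676 = 220280.

220280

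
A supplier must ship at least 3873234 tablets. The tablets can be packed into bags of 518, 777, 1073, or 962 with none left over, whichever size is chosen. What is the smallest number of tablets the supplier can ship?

4101006

The number of tablets must be a common multiple of 518, 777, 1073, and 962, so a multiple of their LCM.
518 = 2 × 7 × 37
777 = 3 × 7 × 37
1073 = 29 × 37
962 = 2 × 13 × 37
LCM(518, 777, 1073, 962) = 2 × 3 × 7 × 13 × 29 × 37 = 585858.
Smallest multiple of 585858 that is ≥ 3873234: ⌈3873234/585858⌉ × 585858 = 7 × 585858 = 4101006.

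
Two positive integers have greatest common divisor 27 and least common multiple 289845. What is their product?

7825815

For any two positive integers, gcd × lcm = product = 27 × 289845 = 7825815.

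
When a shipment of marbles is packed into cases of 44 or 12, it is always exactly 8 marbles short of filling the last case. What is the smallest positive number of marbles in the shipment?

Being 8 short of a full case of size k means N ≡ −8 (mod k), i.e. N + 8 is a multiple of each size.
44 = 2^2 × 11
12 = 2^2 × 3
LCM(44, 12) = 2^2 × 3 × 11 = 132.
Smallest positive N is 132 − 8 = 124.

124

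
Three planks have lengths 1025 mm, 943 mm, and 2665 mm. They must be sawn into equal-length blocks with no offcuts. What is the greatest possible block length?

41 mm

The block length must divide every plank, so the greatest is gcd(1025, 943, 2665).
1025 = 5^2 × 41
943 = 23 × 41
2665 = 5 × 13 × 41
gcd(1025, 943, 2665) = 41.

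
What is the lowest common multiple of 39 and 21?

273

39 = 3 × 13
21 = 3 × 7
LCM(39, 21) = 3 × 7 × 13 = 273.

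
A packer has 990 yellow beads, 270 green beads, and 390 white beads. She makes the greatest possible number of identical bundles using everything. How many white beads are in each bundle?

13

Number of bundles = gcd(990, 270, 390).
990 = 2 × 3^2 × 5 × 11
270 = 2 × 3^3 × 5
390 = 2 × 3 × 5 × 13
gcd(990, 270, 390) = 2 × 3 × 5 = 30.
white beads per bundle = 390 / 30 = 13.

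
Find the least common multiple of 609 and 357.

10353

609 = 3 × 7 × 29
357 = 3 × 7 × 17
LCM(609, 357) = 3 × 7 × 17 × 29 = 10353.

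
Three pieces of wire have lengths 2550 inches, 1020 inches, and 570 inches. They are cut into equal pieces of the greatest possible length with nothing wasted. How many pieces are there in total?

138

Piece length = gcd(2550, 1020, 570).
2550 = 2 × 3 × 5^2 × 17
1020 = 2^2 × 3 × 5 × 17
570 = 2 × 3 × 5 × 19
gcd(2550, 1020, 570) = 2 × 3 × 5 = 30.
Total pieces = 2550/30 + 1020/30 + 570/30 = 85 + 34 + 19 = 138.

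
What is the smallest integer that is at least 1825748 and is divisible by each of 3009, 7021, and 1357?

1937796

The integer must be a common multiple of 3009, 7021, and 1357, so a multiple of their LCM.
3009 = 3 × 17 × 59
7021 = 7 × 17 × 59
1357 = 23 × 59
LCM(3009, 7021, 1357) = 3 × 7 × 17 × 23 × 59 = 484449.
Smallest multiple of 484449 that is ≥ 1825748: ⌈1825748/484449⌉ × 484449 = 4 × 484449 = 1937796.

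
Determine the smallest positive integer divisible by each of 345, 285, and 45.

345 = 3 × 5 × 23
285 = 3 × 5 × 19
45 = 3^2 × 5
LCM(345, 285, 45) = 3^2 × 5 × 19 × 23 = 19665.

19665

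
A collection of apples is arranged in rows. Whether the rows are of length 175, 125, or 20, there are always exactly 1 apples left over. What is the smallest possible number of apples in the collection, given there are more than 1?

N − 1 must be a common multiple of 175, 125, and 20.
175 = 5^2 × 7
125 = 5^3
20 = 2^2 × 5
LCM(175, 125, 20) = 2^2 × 5^3 × 7 = 3500.
Smallest N > 1 is LCM + 1 = 3500 + 1 = 3501.

3501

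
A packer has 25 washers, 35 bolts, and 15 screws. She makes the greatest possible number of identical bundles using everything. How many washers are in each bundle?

5

Number of bundles = gcd(25, 35, 15).
25 = 5^2
35 = 5 × 7
15 = 3 × 5
gcd(25, 35, 15) = 5.
washers per bundle = 25 / 5 = 5.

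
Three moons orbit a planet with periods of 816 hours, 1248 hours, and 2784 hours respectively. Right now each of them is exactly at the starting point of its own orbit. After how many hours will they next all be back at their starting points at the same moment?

615264 hours

The first simultaneous occurrence is after LCM of the individual periods.
816 = 2^4 × 3 × 17
1248 = 2^5 × 3 × 13
2784 = 2^5 × 3 × 29
LCM(816, 1248, 2784) = 2^5 × 3 × 13 × 17 × 29 = 615264.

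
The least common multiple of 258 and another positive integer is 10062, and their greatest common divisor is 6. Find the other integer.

gcd × lcm = product of the two integers, so the other integer is (6 × 10062) / 258 = 234.

234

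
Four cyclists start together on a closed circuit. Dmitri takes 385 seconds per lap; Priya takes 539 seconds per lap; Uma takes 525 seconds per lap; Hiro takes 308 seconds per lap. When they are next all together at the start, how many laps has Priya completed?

The first common completion time is the LCM of the periods.
385 = 5 × 7 × 11
539 = 7^2 × 11
525 = 3 × 5^2 × 7
308 = 2^2 × 7 × 11
LCM(385, 539, 525, 308) = 2^2 × 3 × 5^2 × 7^2 × 11 = 161700.
Laps for period 539: 161700 / 539 = 300.

300 laps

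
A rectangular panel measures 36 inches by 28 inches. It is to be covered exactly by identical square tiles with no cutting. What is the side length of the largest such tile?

4 inches

The tile side must divide both 36 and 28, so the largest is their gcd.
36 = 2^2 × 3^2
28 = 2^2 × 7
gcd(36, 28) = 2^2 = 4.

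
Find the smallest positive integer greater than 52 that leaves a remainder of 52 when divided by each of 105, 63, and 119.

N − 52 must be a common multiple of 105, 63, and 119.
105 = 3 × 5 × 7
63 = 3^2 × 7
119 = 7 × 17
LCM(105, 63, 119) = 3^2 × 5 × 7 × 17 = 5355.
Smallest N > 52 is LCM + 52 = 5355 + 52 = 5407.

5407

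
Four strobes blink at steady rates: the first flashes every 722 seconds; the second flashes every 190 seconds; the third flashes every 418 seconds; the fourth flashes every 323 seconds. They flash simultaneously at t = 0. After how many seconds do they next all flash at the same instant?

The first simultaneous occurrence is after LCM of the individual periods.
722 = 2 × 19^2
190 = 2 × 5 × 19
418 = 2 × 11 × 19
323 = 17 × 19
LCM(722, 190, 418, 323) = 2 × 5 × 11 × 17 × 19^2 = 675070.

675070 seconds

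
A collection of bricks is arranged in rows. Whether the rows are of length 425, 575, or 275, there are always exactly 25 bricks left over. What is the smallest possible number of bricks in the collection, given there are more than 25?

107550

N − 25 must be a common multiple of 425, 575, and 275.
425 = 5^2 × 17
575 = 5^2 × 23
275 = 5^2 × 11
LCM(425, 575, 275) = 5^2 × 11 × 17 × 23 = 107525.
Smallest N > 25 is LCM + 25 = 107525 + 25 = 107550.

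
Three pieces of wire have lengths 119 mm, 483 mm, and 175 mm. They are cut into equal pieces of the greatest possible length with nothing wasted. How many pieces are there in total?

111

Piece length = gcd(119, 483, 175).
119 = 7 × 17
483 = 3 × 7 × 23
175 = 5^2 × 7
gcd(119, 483, 175) = 7.
Total pieces = 119/7 + 483/7 + 175/7 = 17 + 69 + 25 = 111.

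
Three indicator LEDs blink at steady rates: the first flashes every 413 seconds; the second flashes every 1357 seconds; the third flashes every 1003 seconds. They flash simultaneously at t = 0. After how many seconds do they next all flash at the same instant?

161483 seconds

They coincide at every common multiple of the periods; the first is the LCM.
413 = 7 × 59
1357 = 23 × 59
1003 = 17 × 59
LCM(413, 1357, 1003) = 7 × 17 × 23 × 59 = 161483.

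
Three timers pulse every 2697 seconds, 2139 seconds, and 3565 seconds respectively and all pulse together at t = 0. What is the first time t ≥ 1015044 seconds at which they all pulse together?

1240620 seconds

Joint pulses occur at multiples of LCM(2697, 2139, 3565).
2697 = 3 × 29 × 31
2139 = 3 × 23 × 31
3565 = 5 × 23 × 31
LCM(2697, 2139, 3565) = 3 × 5 × 23 × 29 × 31 = 310155.
Smallest multiple of 310155 that is ≥ 1015044: ⌈1015044/310155⌉ × 310155 = 4 × 310155 = 1240620.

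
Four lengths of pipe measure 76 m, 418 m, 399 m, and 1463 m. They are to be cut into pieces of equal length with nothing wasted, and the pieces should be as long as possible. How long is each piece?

19 m

The greatest length dividing all of 76, 418, 399, and 1463 is their gcd.
76 = 2^2 × 19
418 = 2 × 11 × 19
399 = 3 × 7 × 19
1463 = 7 × 11 × 19
gcd(76, 418, 399, 1463) = 19.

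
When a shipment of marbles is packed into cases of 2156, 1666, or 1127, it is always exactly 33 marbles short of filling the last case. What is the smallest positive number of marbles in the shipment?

842963

Being 33 short of a full case of size k means N ≡ −33 (mod k), i.e. N + 33 is a multiple of each size.
2156 = 2^2 × 7^2 × 11
1666 = 2 × 7^2 × 17
1127 = 7^2 × 23
LCM(2156, 1666, 1127) = 2^2 × 7^2 × 11 × 17 × 23 = 842996.
Smallest positive N is 842996 − 33 = 842963.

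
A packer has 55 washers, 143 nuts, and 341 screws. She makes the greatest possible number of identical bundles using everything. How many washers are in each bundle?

5

Number of bundles = gcd(55, 143, 341).
55 = 5 × 11
143 = 11 × 13
341 = 11 × 31
gcd(55, 143, 341) = 11.
washers per bundle = 55 / 11 = 5.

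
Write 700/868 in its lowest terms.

700 = 2^2 × 5^2 × 7
868 = 2^2 × 7 × 31
gcd(700, 868) = 2^2 × 7 = 28.
Divide numerator and denominator by 28: 700/868 = 25/31.

25/31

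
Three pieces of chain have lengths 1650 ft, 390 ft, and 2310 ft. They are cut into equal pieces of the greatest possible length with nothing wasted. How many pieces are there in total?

Piece length = gcd(1650, 390, 2310).
1650 = 2 × 3 × 5^2 × 11
390 = 2 × 3 × 5 × 13
2310 = 2 × 3 × 5 × 7 × 11
gcd(1650, 390, 2310) = 2 × 3 × 5 = 30.
Total pieces = 1650/30 + 390/30 + 2310/30 = 55 + 13 + 77 = 145.

145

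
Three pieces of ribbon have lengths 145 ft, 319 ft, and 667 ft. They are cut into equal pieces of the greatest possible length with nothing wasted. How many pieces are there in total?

39

Piece length = gcd(145, 319, 667).
145 = 5 × 29
319 = 11 × 29
667 = 23 × 29
gcd(145, 319, 667) = 29.
Total pieces = 145/29 + 319/29 + 667/29 = 5 + 11 + 23 = 39.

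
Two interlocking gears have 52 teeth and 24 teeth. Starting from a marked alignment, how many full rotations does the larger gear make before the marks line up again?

6 rotations

All finish a whole number of cycles simultaneously at t = LCM of the periods.
52 = 2^2 × 13
24 = 2^3 × 3
LCM(52, 24) = 2^3 × 3 × 13 = 312.
Rotations for period 52: 312 / 52 = 6.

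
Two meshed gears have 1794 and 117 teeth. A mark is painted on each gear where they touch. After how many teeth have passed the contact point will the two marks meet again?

They coincide at every common multiple of the periods; the first is the LCM.
1794 = 2 × 3 × 13 × 23
117 = 3^2 × 13
LCM(1794, 117) = 2 × 3^2 × 13 × 23 = 5382.

5382 teeth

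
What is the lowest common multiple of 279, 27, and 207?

279 = 3^2 × 31
27 = 3^3
207 = 3^2 × 23
LCM(279, 27, 207) = 3^3 × 23 × 31 = 19251.

19251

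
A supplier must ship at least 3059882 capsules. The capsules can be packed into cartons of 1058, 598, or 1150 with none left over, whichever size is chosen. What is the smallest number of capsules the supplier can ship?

3094650

The number of capsules must be a common multiple of 1058, 598, and 1150, so a multiple of their LCM.
1058 = 2 × 23^2
598 = 2 × 13 × 23
1150 = 2 × 5^2 × 23
LCM(1058, 598, 1150) = 2 × 5^2 × 13 × 23^2 = 343850.
Smallest multiple of 343850 that is ≥ 3059882: ⌈3059882/343850⌉ × 343850 = 9 × 343850 = 3094650.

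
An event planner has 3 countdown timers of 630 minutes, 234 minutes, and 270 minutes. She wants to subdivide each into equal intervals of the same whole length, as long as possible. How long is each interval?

18 minutes

The interval must divide each timer length; the longest such is the gcd.
630 = 2 × 3^2 × 5 × 7
234 = 2 × 3^2 × 13
270 = 2 × 3^3 × 5
gcd(630, 234, 270) = 2 × 3^2 = 18.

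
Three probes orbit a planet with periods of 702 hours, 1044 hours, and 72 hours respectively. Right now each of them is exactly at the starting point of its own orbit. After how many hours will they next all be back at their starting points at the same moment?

81432 hours

They coincide at every common multiple of the periods; the first is the LCM.
702 = 2 × 3^3 × 13
1044 = 2^2 × 3^2 × 29
72 = 2^3 × 3^2
LCM(702, 1044, 72) = 2^3 × 3^3 × 13 × 29 = 81432.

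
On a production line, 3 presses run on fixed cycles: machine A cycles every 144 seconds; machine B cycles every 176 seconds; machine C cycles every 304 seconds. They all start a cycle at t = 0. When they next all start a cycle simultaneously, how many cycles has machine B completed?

171 cycles

All finish a whole number of cycles simultaneously at t = LCM of the periods.
144 = 2^4 × 3^2
176 = 2^4 × 11
304 = 2^4 × 19
LCM(144, 176, 304) = 2^4 × 3^2 × 11 × 19 = 30096.
Cycles for period 176: 30096 / 176 = 171.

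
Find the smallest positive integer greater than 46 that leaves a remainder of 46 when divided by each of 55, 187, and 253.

21551

N − 46 must be a common multiple of 55, 187, and 253.
55 = 5 × 11
187 = 11 × 17
253 = 11 × 23
LCM(55, 187, 253) = 5 × 11 × 17 × 23 = 21505.
Smallest N > 46 is LCM + 46 = 21505 + 46 = 21551.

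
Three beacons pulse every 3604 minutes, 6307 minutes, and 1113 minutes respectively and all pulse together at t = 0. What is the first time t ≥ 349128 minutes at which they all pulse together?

Joint pulses occur at multiples of LCM(3604, 6307, 1113).
3604 = 2^2 × 17 × 53
6307 = 7 × 17 × 53
1113 = 3 × 7 × 53
LCM(3604, 6307, 1113) = 2^2 × 3 × 7 × 17 × 53 = 75684.
Smallest multiple of 75684 that is ≥ 349128: ⌈349128/75684⌉ × 75684 = 5 × 75684 = 378420.

378420 minutes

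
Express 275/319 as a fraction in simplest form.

25/29

275 = 5^2 × 11
319 = 11 × 29
gcd(275, 319) = 11.
Divide numerator and denominator by 11: 275/319 = 25/29.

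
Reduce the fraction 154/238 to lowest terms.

11/17

154 = 2 × 7 × 11
238 = 2 × 7 × 17
gcd(154, 238) = 2 × 7 = 14.
Divide numerator and denominator by 14: 154/238 = 11/17.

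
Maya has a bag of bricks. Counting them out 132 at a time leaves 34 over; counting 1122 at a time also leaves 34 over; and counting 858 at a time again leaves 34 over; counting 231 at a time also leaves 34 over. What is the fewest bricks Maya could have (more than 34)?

204238

N − 34 must be a common multiple of 132, 1122, 858, and 231.
132 = 2^2 × 3 × 11
1122 = 2 × 3 × 11 × 17
858 = 2 × 3 × 11 × 13
231 = 3 × 7 × 11
LCM(132, 1122, 858, 231) = 2^2 × 3 × 7 × 11 × 13 × 17 = 204204.
Smallest N > 34 is LCM + 34 = 204204 + 34 = 204238.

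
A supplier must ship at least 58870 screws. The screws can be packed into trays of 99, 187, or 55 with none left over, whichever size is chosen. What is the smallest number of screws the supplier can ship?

58905

The number of screws must be a common multiple of 99, 187, and 55, so a multiple of their LCM.
99 = 3^2 × 11
187 = 11 × 17
55 = 5 × 11
LCM(99, 187, 55) = 3^2 × 5 × 11 × 17 = 8415.
Smallest multiple of 8415 that is ≥ 58870: ⌈58870/8415⌉ × 8415 = 7 × 8415 = 58905.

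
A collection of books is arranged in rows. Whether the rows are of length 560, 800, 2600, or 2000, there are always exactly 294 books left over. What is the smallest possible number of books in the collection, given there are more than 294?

N − 294 must be a common multiple of 560, 800, 2600, and 2000.
560 = 2^4 × 5 × 7
800 = 2^5 × 5^2
2600 = 2^3 × 5^2 × 13
2000 = 2^4 × 5^3
LCM(560, 800, 2600, 2000) = 2^5 × 5^3 × 7 × 13 = 364000.
Smallest N > 294 is LCM + 294 = 364000 + 294 = 364294.

364294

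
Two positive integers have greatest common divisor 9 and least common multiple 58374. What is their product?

525366

For any two positive integers, gcd × lcm = product = 9 × 58374 = 525366.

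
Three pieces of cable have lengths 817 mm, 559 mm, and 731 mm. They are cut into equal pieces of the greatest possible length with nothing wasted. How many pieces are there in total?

Piece length = gcd(817, 559, 731).
817 = 19 × 43
559 = 13 × 43
731 = 17 × 43
gcd(817, 559, 731) = 43.
Total pieces = 817/43 + 559/43 + 731/43 = 19 + 13 + 17 = 49.

49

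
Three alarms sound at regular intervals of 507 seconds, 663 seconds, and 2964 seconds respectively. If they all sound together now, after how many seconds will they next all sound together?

655044 seconds

They coincide at every common multiple of the periods; the first is the LCM.
507 = 3 × 13^2
663 = 3 × 13 × 17
2964 = 2^2 × 3 × 13 × 19
LCM(507, 663, 2964) = 2^2 × 3 × 13^2 × 17 × 19 = 655044.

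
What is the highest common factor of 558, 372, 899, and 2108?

558 = 2 × 3^2 × 31
372 = 2^2 × 3 × 31
899 = 29 × 31
2108 = 2^2 × 17 × 31
gcd(558, 372, 899, 2108) = 31.

31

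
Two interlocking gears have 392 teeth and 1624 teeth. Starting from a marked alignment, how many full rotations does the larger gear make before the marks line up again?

7 rotations

All finish a whole number of cycles simultaneously at t = LCM of the periods.
392 = 2^3 × 7^2
1624 = 2^3 × 7 × 29
LCM(392, 1624) = 2^3 × 7^2 × 29 = 11368.
Rotations for period 1624: 11368 / 1624 = 7.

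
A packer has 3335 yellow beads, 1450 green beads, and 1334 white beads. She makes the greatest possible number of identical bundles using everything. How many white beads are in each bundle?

46

Number of bundles = gcd(3335, 1450, 1334).
3335 = 5 × 23 × 29
1450 = 2 × 5^2 × 29
1334 = 2 × 23 × 29
gcd(3335, 1450, 1334) = 29.
white beads per bundle = 1334 / 29 = 46.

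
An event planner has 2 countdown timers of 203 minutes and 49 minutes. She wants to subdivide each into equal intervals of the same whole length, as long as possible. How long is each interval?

The interval must divide each timer length; the longest such is the gcd.
203 = 7 × 29
49 = 7^2
gcd(203, 49) = 7.

7 minutes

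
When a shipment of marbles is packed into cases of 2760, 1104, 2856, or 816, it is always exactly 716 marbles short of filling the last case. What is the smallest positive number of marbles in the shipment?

Being 716 short of a full case of size k means N ≡ −716 (mod k), i.e. N + 716 is a multiple of each size.
2760 = 2^3 × 3 × 5 × 23
1104 = 2^4 × 3 × 23
2856 = 2^3 × 3 × 7 × 17
816 = 2^4 × 3 × 17
LCM(2760, 1104, 2856, 816) = 2^4 × 3 × 5 × 7 × 17 × 23 = 656880.
Smallest positive N is 656880 − 716 = 656164.

656164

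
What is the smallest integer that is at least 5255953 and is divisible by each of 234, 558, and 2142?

6042582

The integer must be a common multiple of 234, 558, and 2142, so a multiple of their LCM.
234 = 2 × 3^2 × 13
558 = 2 × 3^2 × 31
2142 = 2 × 3^2 × 7 × 17
LCM(234, 558, 2142) = 2 × 3^2 × 7 × 13 × 17 × 31 = 863226.
Smallest multiple of 863226 that is ≥ 5255953: ⌈5255953/863226⌉ × 863226 = 7 × 863226 = 6042582.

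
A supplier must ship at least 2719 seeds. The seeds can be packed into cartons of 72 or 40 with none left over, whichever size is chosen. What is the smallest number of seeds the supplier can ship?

2880

The number of seeds must be a common multiple of 72 and 40, so a multiple of their LCM.
72 = 2^3 × 3^2
40 = 2^3 × 5
LCM(72, 40) = 2^3 × 3^2 × 5 = 360.
Smallest multiple of 360 that is ≥ 2719: ⌈2719/360⌉ × 360 = 8 × 360 = 2880.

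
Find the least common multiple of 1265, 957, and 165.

110055

1265 = 5 × 11 × 23
957 = 3 × 11 × 29
165 = 3 × 5 × 11
LCM(1265, 957, 165) = 3 × 5 × 11 × 23 × 29 = 110055.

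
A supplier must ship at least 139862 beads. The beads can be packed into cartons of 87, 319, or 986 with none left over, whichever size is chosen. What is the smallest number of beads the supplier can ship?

The number of beads must be a common multiple of 87, 319, and 986, so a multiple of their LCM.
87 = 3 × 29
319 = 11 × 29
986 = 2 × 17 × 29
LCM(87, 319, 986) = 2 × 3 × 11 × 17 × 29 = 32538.
Smallest multiple of 32538 that is ≥ 139862: ⌈139862/32538⌉ × 32538 = 5 × 32538 = 162690.

162690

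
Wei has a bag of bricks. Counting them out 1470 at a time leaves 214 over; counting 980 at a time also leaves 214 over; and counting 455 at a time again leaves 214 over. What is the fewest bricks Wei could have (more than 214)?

38434

N − 214 must be a common multiple of 1470, 980, and 455.
1470 = 2 × 3 × 5 × 7^2
980 = 2^2 × 5 × 7^2
455 = 5 × 7 × 13
LCM(1470, 980, 455) = 2^2 × 3 × 5 × 7^2 × 13 = 38220.
Smallest N > 214 is LCM + 214 = 38220 + 214 = 38434.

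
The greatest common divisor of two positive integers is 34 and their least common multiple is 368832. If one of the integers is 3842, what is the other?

3264

For two integers, gcd × lcm = product, so the other is (34 × 368832) / 3842 = 12540288 / 3842 = 3264.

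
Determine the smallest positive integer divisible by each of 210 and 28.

210 = 2 × 3 × 5 × 7
28 = 2^2 × 7
LCM(210, 28) = 2^2 × 3 × 5 × 7 = 420.

420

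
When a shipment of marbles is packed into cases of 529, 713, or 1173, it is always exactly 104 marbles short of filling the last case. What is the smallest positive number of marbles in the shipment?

836245

Being 104 short of a full case of size k means N ≡ −104 (mod k), i.e. N + 104 is a multiple of each size.
529 = 23^2
713 = 23 × 31
1173 = 3 × 17 × 23
LCM(529, 713, 1173) = 3 × 17 × 23^2 × 31 = 836349.
Smallest positive N is 836349 − 104 = 836245.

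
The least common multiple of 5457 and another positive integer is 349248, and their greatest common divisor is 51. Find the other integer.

3264

gcd × lcm = product of the two integers, so the other integer is (51 × 349248) / 5457 = 3264.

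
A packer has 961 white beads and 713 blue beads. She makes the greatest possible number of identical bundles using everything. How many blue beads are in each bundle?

Number of bundles = gcd(961, 713).
961 = 31^2
713 = 23 × 31
gcd(961, 713) = 31.
blue beads per bundle = 713 / 31 = 23.

23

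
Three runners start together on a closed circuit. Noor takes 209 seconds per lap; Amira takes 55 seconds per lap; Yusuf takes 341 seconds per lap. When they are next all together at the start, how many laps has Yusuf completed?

All finish a whole number of cycles simultaneously at t = LCM of the periods.
209 = 11 × 19
55 = 5 × 11
341 = 11 × 31
LCM(209, 55, 341) = 5 × 11 × 19 × 31 = 32395.
Laps for period 341: 32395 / 341 = 95.

95 laps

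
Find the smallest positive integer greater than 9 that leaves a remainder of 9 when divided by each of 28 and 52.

373

N − 9 must be a common multiple of 28 and 52.
28 = 2^2 × 7
52 = 2^2 × 13
LCM(28, 52) = 2^2 × 7 × 13 = 364.
Smallest N > 9 is LCM + 9 = 364 + 9 = 373.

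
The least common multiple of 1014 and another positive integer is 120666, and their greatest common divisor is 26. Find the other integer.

3094

gcd × lcm = product of the two integers, so the other integer is (26 × 120666) / 1014 = 3094.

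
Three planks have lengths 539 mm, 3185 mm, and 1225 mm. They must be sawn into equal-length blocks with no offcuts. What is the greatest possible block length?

49 mm

The block length must divide every plank, so the greatest is gcd(539, 3185, 1225).
539 = 7^2 × 11
3185 = 5 × 7^2 × 13
1225 = 5^2 × 7^2
gcd(539, 3185, 1225) = 7^2 = 49.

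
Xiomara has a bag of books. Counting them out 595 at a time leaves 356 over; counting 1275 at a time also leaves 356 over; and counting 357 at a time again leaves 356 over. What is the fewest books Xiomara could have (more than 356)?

N − 356 must be a common multiple of 595, 1275, and 357.
595 = 5 × 7 × 17
1275 = 3 × 5^2 × 17
357 = 3 × 7 × 17
LCM(595, 1275, 357) = 3 × 5^2 × 7 × 17 = 8925.
Smallest N > 356 is LCM + 356 = 8925 + 356 = 9281.

9281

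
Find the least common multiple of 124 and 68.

2108

124 = 2^2 × 31
68 = 2^2 × 17
LCM(124, 68) = 2^2 × 17 × 31 = 2108.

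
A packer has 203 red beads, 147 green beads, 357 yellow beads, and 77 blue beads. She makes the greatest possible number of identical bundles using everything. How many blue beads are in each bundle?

11

Number of bundles = gcd(203, 147, 357, 77).
203 = 7 × 29
147 = 3 × 7^2
357 = 3 × 7 × 17
77 = 7 × 11
gcd(203, 147, 357, 77) = 7.
blue beads per bundle = 77 / 7 = 11.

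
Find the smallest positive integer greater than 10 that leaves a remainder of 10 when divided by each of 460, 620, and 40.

28530

N − 10 must be a common multiple of 460, 620, and 40.
460 = 2^2 × 5 × 23
620 = 2^2 × 5 × 31
40 = 2^3 × 5
LCM(460, 620, 40) = 2^3 × 5 × 23 × 31 = 28520.
Smallest N > 10 is LCM + 10 = 28520 + 10 = 28530.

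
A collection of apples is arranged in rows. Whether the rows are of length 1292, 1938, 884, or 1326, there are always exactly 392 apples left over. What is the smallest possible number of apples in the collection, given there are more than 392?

N − 392 must be a common multiple of 1292, 1938, 884, and 1326.
1292 = 2^2 × 17 × 19
1938 = 2 × 3 × 17 × 19
884 = 2^2 × 13 × 17
1326 = 2 × 3 × 13 × 17
LCM(1292, 1938, 884, 1326) = 2^2 × 3 × 13 × 17 × 19 = 50388.
Smallest N > 392 is LCM + 392 = 50388 + 392 = 50780.

50780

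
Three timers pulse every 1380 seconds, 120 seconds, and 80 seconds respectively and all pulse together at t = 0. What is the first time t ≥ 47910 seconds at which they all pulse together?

49680 seconds

Joint pulses occur at multiples of LCM(1380, 120, 80).
1380 = 2^2 × 3 × 5 × 23
120 = 2^3 × 3 × 5
80 = 2^4 × 5
LCM(1380, 120, 80) = 2^4 × 3 × 5 × 23 = 5520.
Smallest multiple of 5520 that is ≥ 47910: ⌈47910/5520⌉ × 5520 = 9 × 5520 = 49680.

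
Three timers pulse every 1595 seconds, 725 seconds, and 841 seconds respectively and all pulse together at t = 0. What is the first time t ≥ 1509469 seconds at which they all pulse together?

1618925 seconds

Joint pulses occur at multiples of LCM(1595, 725, 841).
1595 = 5 × 11 × 29
725 = 5^2 × 29
841 = 29^2
LCM(1595, 725, 841) = 5^2 × 11 × 29^2 = 231275.
Smallest multiple of 231275 that is ≥ 1509469: ⌈1509469/231275⌉ × 231275 = 7 × 231275 = 1618925.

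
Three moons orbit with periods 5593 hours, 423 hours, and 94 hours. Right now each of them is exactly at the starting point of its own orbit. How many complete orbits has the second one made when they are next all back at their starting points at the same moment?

238 orbits

All finish a whole number of cycles simultaneously at t = LCM of the periods.
5593 = 7 × 17 × 47
423 = 3^2 × 47
94 = 2 × 47
LCM(5593, 423, 94) = 2 × 3^2 × 7 × 17 × 47 = 100674.
Orbits for period 423: 100674 / 423 = 238.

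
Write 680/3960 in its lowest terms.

680 = 2^3 × 5 × 17
3960 = 2^3 × 3^2 × 5 × 11
gcd(680, 3960) = 2^3 × 5 = 40.
Divide numerator and denominator by 40: 680/3960 = 17/99.

17/99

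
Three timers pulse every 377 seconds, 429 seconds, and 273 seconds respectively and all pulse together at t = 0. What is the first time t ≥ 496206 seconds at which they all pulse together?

522522 seconds

Joint pulses occur at multiples of LCM(377, 429, 273).
377 = 13 × 29
429 = 3 × 11 × 13
273 = 3 × 7 × 13
LCM(377, 429, 273) = 3 × 7 × 11 × 13 × 29 = 87087.
Smallest multiple of 87087 that is ≥ 496206: ⌈496206/87087⌉ × 87087 = 6 × 87087 = 522522.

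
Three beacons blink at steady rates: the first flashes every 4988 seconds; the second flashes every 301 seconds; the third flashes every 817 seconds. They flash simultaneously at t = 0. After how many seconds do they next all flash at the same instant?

663404 seconds

They coincide at every common multiple of the periods; the first is the LCM.
4988 = 2^2 × 29 × 43
301 = 7 × 43
817 = 19 × 43
LCM(4988, 301, 817) = 2^2 × 7 × 19 × 29 × 43 = 663404.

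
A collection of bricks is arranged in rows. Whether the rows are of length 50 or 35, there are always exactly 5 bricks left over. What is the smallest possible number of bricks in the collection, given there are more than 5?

N − 5 must be a common multiple of 50 and 35.
50 = 2 × 5^2
35 = 5 × 7
LCM(50, 35) = 2 × 5^2 × 7 = 350.
Smallest N > 5 is LCM + 5 = 350 + 5 = 355.

355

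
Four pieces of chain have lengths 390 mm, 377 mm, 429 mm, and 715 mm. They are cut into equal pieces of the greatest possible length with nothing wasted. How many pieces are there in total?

Piece length = gcd(390, 377, 429, 715).
390 = 2 × 3 × 5 × 13
377 = 13 × 29
429 = 3 × 11 × 13
715 = 5 × 11 × 13
gcd(390, 377, 429, 715) = 13.
Total pieces = 390/13 + 377/13 + 429/13 + 715/13 = 30 + 29 + 33 + 55 = 147.

147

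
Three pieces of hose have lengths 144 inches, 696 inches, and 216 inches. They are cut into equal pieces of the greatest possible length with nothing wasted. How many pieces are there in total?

Piece length = gcd(144, 696, 216).
144 = 2^4 × 3^2
696 = 2^3 × 3 × 29
216 = 2^3 × 3^3
gcd(144, 696, 216) = 2^3 × 3 = 24.
Total pieces = 144/24 + 696/24 + 216/24 = 6 + 29 + 9 = 44.

44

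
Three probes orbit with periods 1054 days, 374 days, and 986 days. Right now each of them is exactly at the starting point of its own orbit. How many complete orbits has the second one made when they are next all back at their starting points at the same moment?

All finish a whole number of cycles simultaneously at t = LCM of the periods.
1054 = 2 × 17 × 31
374 = 2 × 11 × 17
986 = 2 × 17 × 29
LCM(1054, 374, 986) = 2 × 11 × 17 × 29 × 31 = 336226.
Orbits for period 374: 336226 / 374 = 899.

899 orbits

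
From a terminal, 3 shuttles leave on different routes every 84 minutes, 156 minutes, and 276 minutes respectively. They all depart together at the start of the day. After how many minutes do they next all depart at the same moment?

25116 minutes

We need the least common multiple of the intervals.
84 = 2^2 × 3 × 7
156 = 2^2 × 3 × 13
276 = 2^2 × 3 × 23
LCM(84, 156, 276) = 2^2 × 3 × 7 × 13 × 23 = 25116.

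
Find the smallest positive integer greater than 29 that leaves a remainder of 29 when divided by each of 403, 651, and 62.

N − 29 must be a common multiple of 403, 651, and 62.
403 = 13 × 31
651 = 3 × 7 × 31
62 = 2 × 31
LCM(403, 651, 62) = 2 × 3 × 7 × 13 × 31 = 16926.
Smallest N > 29 is LCM + 29 = 16926 + 29 = 16955.

16955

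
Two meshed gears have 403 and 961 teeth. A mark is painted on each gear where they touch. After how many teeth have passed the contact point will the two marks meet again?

12493 teeth

The first simultaneous occurrence is after LCM of the individual periods.
403 = 13 × 31
961 = 31^2
LCM(403, 961) = 13 × 31^2 = 12493.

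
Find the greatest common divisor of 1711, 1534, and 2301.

59

1711 = 29 × 59
1534 = 2 × 13 × 59
2301 = 3 × 13 × 59
gcd(1711, 1534, 2301) = 59.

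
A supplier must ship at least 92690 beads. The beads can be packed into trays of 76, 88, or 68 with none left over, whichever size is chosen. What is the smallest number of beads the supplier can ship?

113696

The number of beads must be a common multiple of 76, 88, and 68, so a multiple of their LCM.
76 = 2^2 × 19
88 = 2^3 × 11
68 = 2^2 × 17
LCM(76, 88, 68) = 2^3 × 11 × 17 × 19 = 28424.
Smallest multiple of 28424 that is ≥ 92690: ⌈92690/28424⌉ × 28424 = 4 × 28424 = 113696.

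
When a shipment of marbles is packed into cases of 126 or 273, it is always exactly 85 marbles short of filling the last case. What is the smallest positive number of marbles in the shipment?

1553

Being 85 short of a full case of size k means N ≡ −85 (mod k), i.e. N + 85 is a multiple of each size.
126 = 2 × 3^2 × 7
273 = 3 × 7 × 13
LCM(126, 273) = 2 × 3^2 × 7 × 13 = 1638.
Smallest positive N is 1638 − 85 = 1553.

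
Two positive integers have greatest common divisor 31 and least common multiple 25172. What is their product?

For any two positive integers, gcd × lcm = product = 31 × 25172 = 780332.

780332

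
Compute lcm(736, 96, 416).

736 = 2^5 × 23
96 = 2^5 × 3
416 = 2^5 × 13
LCM(736, 96, 416) = 2^5 × 3 × 13 × 23 = 28704.

28704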